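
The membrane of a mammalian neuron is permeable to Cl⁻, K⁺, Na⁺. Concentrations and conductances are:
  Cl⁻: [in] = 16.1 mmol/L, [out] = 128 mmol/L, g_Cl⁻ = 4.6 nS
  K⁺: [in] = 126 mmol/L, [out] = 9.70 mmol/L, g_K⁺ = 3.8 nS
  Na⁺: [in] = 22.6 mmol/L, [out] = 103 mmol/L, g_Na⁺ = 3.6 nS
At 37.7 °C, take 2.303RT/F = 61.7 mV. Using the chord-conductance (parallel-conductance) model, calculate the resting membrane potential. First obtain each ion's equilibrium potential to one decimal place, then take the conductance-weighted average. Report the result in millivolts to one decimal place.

-30.9 mV

E_Cl⁻ = (61.7/-1)·log₁₀(128/16.1) = -55.6 mV
E_K⁺ = (61.7/1)·log₁₀(9.70/126) = -68.7 mV
E_Na⁺ = (61.7/1)·log₁₀(103/22.6) = 40.6 mV
Vm = (Σ gᵢEᵢ)/(Σ gᵢ) = (4.6·-55.6 + 3.8·-68.7 + 3.6·40.6) / (4.6 + 3.8 + 3.6)
= -370.66 / 12 = -30.89 mV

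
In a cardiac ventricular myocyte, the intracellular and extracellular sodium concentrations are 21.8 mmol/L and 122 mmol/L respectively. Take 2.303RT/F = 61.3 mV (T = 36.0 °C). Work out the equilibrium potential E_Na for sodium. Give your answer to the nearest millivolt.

46 mV

E = (61.3/z) · log₁₀([Na⁺]_out/[Na⁺]_in) with z = +1.
= (61.3/1) · log₁₀(122/21.8) = 61.30 · log₁₀(5.596)
= 61.30 · (0.7479) = 45.85 mV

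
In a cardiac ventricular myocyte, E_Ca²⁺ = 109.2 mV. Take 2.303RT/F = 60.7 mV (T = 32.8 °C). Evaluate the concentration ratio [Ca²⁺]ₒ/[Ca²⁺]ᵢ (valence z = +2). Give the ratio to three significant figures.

log₁₀([out]/[in]) = E·z/(60.7) = 109.2 × 2 / 60.7 = 3.5980
[out]/[in] = 10^(3.5980) = 3963

3960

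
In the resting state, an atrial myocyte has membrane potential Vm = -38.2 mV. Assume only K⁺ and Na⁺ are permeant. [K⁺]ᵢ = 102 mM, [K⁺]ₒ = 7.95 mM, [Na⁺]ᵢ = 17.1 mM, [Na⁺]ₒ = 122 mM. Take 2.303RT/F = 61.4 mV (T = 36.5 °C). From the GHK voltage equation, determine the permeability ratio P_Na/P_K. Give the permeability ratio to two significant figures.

Let α = P_Na/P_K. GHK: Vm = 61.4·log₁₀[(Kₒ + α·Naₒ)/(Kᵢ + α·Naᵢ)].
10^(Vm/61.4) = 10^(-38.2/61.4) = 0.2387
So 0.2387·(Kᵢ + α·Naᵢ) = Kₒ + α·Naₒ → α = (0.2387·102.0 − 7.95) / (122.0 − 0.2387·17.1)
α = (24.35 − 7.95) / (122.0 − 4.082) = 16.4/117.9 = 0.1391

0.14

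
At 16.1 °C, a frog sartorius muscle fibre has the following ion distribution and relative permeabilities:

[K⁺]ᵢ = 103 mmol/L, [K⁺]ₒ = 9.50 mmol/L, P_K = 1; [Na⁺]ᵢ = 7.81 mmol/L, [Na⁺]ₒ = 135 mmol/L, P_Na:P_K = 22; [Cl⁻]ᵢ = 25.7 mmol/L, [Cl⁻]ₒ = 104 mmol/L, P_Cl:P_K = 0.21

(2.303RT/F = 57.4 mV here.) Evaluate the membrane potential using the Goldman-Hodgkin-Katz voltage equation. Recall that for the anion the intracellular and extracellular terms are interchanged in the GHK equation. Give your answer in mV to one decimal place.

Vm = 57.4 · log₁₀[(Σ P·[cation]ₒ + Σ P·[anion]ᵢ) / (Σ P·[cation]ᵢ + Σ P·[anion]ₒ)]
Numerator = 1×9.50 + 22×135 + 0.21×25.7 = 2985
Denominator = 1×103 + 22×7.81 + 0.21×104 = 296.7
Vm = 57.4 · log₁₀(10.062) = 57.4 × (1.0027) = 57.55 mV

57.6 mV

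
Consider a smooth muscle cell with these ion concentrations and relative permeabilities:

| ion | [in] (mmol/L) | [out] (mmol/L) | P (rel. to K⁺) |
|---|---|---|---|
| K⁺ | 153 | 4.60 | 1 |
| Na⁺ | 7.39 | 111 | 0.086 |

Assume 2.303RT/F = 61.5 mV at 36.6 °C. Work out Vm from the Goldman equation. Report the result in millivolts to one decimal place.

-63.7 mV

Vm = 61.5 · log₁₀[(Σ P·[cation]ₒ + Σ P·[anion]ᵢ) / (Σ P·[cation]ᵢ + Σ P·[anion]ₒ)]
Numerator = 1×4.60 + 0.086×111 = 14.15
Denominator = 1×153 + 0.086×7.39 = 153.6
Vm = 61.5 · log₁₀(0.092075) = 61.5 × (-1.0359) = -63.71 mV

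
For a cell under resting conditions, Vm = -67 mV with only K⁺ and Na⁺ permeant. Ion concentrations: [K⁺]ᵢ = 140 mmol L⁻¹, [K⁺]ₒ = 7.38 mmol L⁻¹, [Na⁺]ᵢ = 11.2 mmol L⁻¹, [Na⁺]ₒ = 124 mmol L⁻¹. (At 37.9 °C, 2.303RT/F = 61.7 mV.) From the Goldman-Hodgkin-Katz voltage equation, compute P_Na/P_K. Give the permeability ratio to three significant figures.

0.0334

Let α = P_Na/P_K. GHK: Vm = 61.7·log₁₀[(Kₒ + α·Naₒ)/(Kᵢ + α·Naᵢ)].
10^(Vm/61.7) = 10^(-67.0/61.7) = 0.082054
So 0.082054·(Kᵢ + α·Naᵢ) = Kₒ + α·Naₒ → α = (0.082054·140.0 − 7.38) / (124.0 − 0.082054·11.2)
α = (11.49 − 7.38) / (124.0 − 0.919) = 4.108/123.1 = 0.03337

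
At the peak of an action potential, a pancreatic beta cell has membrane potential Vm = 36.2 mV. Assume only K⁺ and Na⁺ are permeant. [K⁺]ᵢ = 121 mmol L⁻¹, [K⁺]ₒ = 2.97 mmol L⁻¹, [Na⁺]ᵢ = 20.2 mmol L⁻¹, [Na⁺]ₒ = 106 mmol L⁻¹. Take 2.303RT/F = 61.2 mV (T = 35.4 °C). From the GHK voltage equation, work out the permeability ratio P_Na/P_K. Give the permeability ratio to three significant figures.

17.3

Let α = P_Na/P_K. GHK: Vm = 61.2·log₁₀[(Kₒ + α·Naₒ)/(Kᵢ + α·Naᵢ)].
10^(Vm/61.2) = 10^(36.2/61.2) = 3.9039
So 3.9039·(Kᵢ + α·Naᵢ) = Kₒ + α·Naₒ → α = (3.9039·121.0 − 2.97) / (106.0 − 3.9039·20.2)
α = (472.4 − 2.97) / (106.0 − 78.86) = 469.4/27.14 = 17.3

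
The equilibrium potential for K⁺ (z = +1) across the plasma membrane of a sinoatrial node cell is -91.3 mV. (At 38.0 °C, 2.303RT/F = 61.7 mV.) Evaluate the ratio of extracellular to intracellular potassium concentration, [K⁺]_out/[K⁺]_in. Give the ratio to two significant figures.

0.033

log₁₀([out]/[in]) = E·z/(61.7) = -91.3 × 1 / 61.7 = -1.4797
[out]/[in] = 10^(-1.4797) = 0.03313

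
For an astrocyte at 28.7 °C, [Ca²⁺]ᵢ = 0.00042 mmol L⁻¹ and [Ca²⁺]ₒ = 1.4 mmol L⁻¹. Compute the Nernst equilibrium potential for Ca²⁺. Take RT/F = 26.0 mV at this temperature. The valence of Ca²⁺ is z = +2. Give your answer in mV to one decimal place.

E = (26.0/z) · ln([Ca²⁺]_out/[Ca²⁺]_in) with z = +2.
= (26.0/2) · ln(1.4/0.00042) = 13.00 · ln(3333)
= 13.00 · (8.1117) = 105.45 mV

105.5 mV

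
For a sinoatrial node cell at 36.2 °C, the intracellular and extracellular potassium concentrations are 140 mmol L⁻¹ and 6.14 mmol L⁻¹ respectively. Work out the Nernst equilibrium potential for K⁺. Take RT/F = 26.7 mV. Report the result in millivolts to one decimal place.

E = (26.7/z) · ln([K⁺]_out/[K⁺]_in) with z = +1.
= (26.7/1) · ln(6.14/140) = 26.70 · ln(0.04386)
= 26.70 · (-3.1268) = -83.49 mV

-83.5 mV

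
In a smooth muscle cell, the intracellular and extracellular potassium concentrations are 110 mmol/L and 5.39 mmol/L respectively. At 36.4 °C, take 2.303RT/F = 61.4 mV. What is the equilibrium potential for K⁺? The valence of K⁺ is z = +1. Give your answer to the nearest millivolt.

-80 mV

E = (61.4/z) · log₁₀([K⁺]_out/[K⁺]_in) with z = +1.
= (61.4/1) · log₁₀(5.39/110) = 61.40 · log₁₀(0.049)
= 61.40 · (-1.3098) = -80.42 mV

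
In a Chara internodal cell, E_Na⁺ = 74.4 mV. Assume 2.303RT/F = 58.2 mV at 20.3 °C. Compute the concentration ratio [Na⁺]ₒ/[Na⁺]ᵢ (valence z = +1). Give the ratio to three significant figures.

19.0

log₁₀([out]/[in]) = E·z/(58.2) = 74.4 × 1 / 58.2 = 1.2784
[out]/[in] = 10^(1.2784) = 18.98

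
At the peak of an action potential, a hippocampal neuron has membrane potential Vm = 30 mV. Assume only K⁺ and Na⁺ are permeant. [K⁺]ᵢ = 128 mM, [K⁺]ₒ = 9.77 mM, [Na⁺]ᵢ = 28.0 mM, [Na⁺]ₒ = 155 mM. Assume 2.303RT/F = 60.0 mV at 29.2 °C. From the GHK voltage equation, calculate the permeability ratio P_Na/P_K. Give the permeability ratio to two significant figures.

5.9

Let α = P_Na/P_K. GHK: Vm = 60.0·log₁₀[(Kₒ + α·Naₒ)/(Kᵢ + α·Naᵢ)].
10^(Vm/60.0) = 10^(30.0/60.0) = 3.1623
So 3.1623·(Kᵢ + α·Naᵢ) = Kₒ + α·Naₒ → α = (3.1623·128.0 − 9.77) / (155.0 − 3.1623·28.0)
α = (404.8 − 9.77) / (155.0 − 88.54) = 395/66.46 = 5.944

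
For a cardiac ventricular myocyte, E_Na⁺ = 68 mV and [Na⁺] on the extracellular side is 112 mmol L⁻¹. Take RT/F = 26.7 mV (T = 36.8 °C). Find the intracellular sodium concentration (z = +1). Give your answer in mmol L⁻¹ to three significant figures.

8.77 mmol L⁻¹

Nernst: E = (26.7/1) · ln([out]/[in]), so ln([out]/[in]) = 68.0 × 1 / 26.7 = 2.5468.
[out]/[in] = e^(2.5468) = 12.77.
[in] = 112 / 12.77 = 8.773 mmol L⁻¹.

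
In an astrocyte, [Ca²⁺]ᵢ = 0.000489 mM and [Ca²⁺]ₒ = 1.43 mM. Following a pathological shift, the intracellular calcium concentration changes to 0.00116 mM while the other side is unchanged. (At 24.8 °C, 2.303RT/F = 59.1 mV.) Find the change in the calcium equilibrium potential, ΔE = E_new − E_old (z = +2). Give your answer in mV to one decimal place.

-11.1 mV

E_old = (59.1/2)·log₁₀(1.43/0.000489) = 102.42 mV
E_new = (59.1/2)·log₁₀(1.43/0.00116) = 91.34 mV
ΔE = 91.34 − (102.42) = -11.09 mV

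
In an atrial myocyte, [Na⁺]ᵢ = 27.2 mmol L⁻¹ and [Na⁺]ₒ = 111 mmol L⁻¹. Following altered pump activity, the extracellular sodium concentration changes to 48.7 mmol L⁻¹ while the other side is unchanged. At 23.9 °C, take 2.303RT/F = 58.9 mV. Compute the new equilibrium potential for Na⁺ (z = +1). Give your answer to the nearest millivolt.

After the shift: [Na⁺]_out = 48.7, [Na⁺]_in = 27.2 mmol L⁻¹.
E_new = (58.9/1)·log₁₀(48.7/27.2) = 58.90 · (0.2530) = 14.90 mV

15 mV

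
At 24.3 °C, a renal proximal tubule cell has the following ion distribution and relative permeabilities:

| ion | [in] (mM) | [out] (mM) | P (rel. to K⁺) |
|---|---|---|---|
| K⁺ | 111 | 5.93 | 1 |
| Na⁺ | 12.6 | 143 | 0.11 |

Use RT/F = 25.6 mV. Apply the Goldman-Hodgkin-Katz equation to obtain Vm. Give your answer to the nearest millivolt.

Vm = 25.6 · ln[(Σ P·[cation]ₒ + Σ P·[anion]ᵢ) / (Σ P·[cation]ᵢ + Σ P·[anion]ₒ)]
Numerator = 1×5.93 + 0.11×143 = 21.66
Denominator = 1×111 + 0.11×12.6 = 112.4
Vm = 25.6 · ln(0.19273) = 25.6 × (-1.6465) = -42.15 mV

-42 mV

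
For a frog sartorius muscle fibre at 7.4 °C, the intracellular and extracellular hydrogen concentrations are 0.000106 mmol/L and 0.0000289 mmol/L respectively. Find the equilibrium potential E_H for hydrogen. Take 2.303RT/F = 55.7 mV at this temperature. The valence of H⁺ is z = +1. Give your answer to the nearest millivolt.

E = (55.7/z) · log₁₀([H⁺]_out/[H⁺]_in) with z = +1.
= (55.7/1) · log₁₀(0.0000289/0.000106) = 55.70 · log₁₀(0.2726)
= 55.70 · (-0.5644) = -31.44 mV

-31 mV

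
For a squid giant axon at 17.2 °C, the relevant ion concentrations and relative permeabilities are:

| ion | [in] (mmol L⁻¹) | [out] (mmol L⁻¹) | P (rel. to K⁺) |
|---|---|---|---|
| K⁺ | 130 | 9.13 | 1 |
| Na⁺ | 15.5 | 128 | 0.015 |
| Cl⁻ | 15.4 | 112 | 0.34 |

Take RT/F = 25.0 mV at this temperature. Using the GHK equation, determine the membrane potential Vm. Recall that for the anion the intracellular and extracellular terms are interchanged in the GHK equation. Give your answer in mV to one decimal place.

-58.4 mV

Vm = 25.0 · ln[(Σ P·[cation]ₒ + Σ P·[anion]ᵢ) / (Σ P·[cation]ᵢ + Σ P·[anion]ₒ)]
Numerator = 1×9.13 + 0.015×128 + 0.34×15.4 = 16.29
Denominator = 1×130 + 0.015×15.5 + 0.34×112 = 168.3
Vm = 25.0 · ln(0.09676) = 25.0 × (-2.3355) = -58.39 mV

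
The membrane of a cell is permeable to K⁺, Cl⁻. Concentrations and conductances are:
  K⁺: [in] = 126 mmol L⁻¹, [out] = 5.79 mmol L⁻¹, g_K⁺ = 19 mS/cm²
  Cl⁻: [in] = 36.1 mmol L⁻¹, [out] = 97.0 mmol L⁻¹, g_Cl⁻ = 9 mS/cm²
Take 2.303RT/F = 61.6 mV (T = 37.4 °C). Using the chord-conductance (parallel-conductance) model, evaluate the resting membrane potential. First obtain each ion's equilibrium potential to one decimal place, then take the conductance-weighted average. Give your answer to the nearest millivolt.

-64 mV

E_K⁺ = (61.6/1)·log₁₀(5.79/126) = -82.4 mV
E_Cl⁻ = (61.6/-1)·log₁₀(97.0/36.1) = -26.4 mV
Vm = (Σ gᵢEᵢ)/(Σ gᵢ) = (19·-82.4 + 9·-26.4) / (19 + 9)
= -1803.20 / 28 = -64.40 mV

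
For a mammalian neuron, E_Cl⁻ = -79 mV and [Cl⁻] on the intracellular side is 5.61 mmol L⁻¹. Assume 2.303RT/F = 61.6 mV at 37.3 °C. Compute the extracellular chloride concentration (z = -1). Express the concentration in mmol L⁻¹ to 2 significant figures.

110 mmol L⁻¹

Nernst: E = (61.6/-1) · log₁₀([out]/[in]), so log₁₀([out]/[in]) = -79.0 × -1 / 61.6 = 1.2825.
[out]/[in] = 10^(1.2825) = 19.16.
[out] = 19.16 × 5.61 = 107.5 mmol L⁻¹.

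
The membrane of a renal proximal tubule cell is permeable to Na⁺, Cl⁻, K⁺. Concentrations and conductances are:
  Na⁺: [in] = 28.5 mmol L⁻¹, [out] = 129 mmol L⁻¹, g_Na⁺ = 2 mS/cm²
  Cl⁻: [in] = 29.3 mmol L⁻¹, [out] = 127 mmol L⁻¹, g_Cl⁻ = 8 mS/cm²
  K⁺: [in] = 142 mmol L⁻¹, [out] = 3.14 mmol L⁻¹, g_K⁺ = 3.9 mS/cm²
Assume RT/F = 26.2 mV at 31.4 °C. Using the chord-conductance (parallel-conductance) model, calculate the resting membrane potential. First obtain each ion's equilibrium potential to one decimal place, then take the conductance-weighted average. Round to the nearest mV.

E_Na⁺ = (26.2/1)·ln(129/28.5) = 39.6 mV
E_Cl⁻ = (26.2/-1)·ln(127/29.3) = -38.4 mV
E_K⁺ = (26.2/1)·ln(3.14/142) = -99.9 mV
Vm = (Σ gᵢEᵢ)/(Σ gᵢ) = (2·39.6 + 8·-38.4 + 3.9·-99.9) / (2 + 8 + 3.9)
= -617.61 / 13.9 = -44.43 mV

-44 mV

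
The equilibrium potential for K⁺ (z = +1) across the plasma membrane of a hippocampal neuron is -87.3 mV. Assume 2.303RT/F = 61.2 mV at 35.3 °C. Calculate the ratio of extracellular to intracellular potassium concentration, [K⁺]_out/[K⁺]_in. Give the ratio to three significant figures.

log₁₀([out]/[in]) = E·z/(61.2) = -87.3 × 1 / 61.2 = -1.4265
[out]/[in] = 10^(-1.4265) = 0.03746

0.0375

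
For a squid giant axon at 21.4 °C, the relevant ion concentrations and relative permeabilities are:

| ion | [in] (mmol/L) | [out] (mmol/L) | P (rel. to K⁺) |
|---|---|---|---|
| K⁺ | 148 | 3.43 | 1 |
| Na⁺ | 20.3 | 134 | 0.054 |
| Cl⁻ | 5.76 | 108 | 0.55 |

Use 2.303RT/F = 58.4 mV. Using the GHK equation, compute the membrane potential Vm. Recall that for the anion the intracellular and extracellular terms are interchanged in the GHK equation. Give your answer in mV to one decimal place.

Vm = 58.4 · log₁₀[(Σ P·[cation]ₒ + Σ P·[anion]ᵢ) / (Σ P·[cation]ᵢ + Σ P·[anion]ₒ)]
Numerator = 1×3.43 + 0.054×134 + 0.55×5.76 = 13.83
Denominator = 1×148 + 0.054×20.3 + 0.55×108 = 208.5
Vm = 58.4 · log₁₀(0.066351) = 58.4 × (-1.1782) = -68.80 mV

-68.8 mV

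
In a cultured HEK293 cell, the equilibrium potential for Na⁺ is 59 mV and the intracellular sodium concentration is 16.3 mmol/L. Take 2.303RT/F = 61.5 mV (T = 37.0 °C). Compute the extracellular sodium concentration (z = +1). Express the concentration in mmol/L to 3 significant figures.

148 mmol/L

Nernst: E = (61.5/1) · log₁₀([out]/[in]), so log₁₀([out]/[in]) = 59.0 × 1 / 61.5 = 0.9593.
[out]/[in] = 10^(0.9593) = 9.106.
[out] = 9.106 × 16.3 = 148.4 mmol/L.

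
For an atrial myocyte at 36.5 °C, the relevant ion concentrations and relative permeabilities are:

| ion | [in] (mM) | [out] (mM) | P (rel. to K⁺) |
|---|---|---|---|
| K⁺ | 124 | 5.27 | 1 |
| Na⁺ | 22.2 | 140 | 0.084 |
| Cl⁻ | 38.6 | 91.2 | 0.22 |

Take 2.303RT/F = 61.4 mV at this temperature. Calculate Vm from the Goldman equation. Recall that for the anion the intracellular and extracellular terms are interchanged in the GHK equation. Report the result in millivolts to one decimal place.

Vm = 61.4 · log₁₀[(Σ P·[cation]ₒ + Σ P·[anion]ᵢ) / (Σ P·[cation]ᵢ + Σ P·[anion]ₒ)]
Numerator = 1×5.27 + 0.084×140 + 0.22×38.6 = 25.52
Denominator = 1×124 + 0.084×22.2 + 0.22×91.2 = 145.9
Vm = 61.4 · log₁₀(0.17489) = 61.4 × (-0.7572) = -46.49 mV

-46.5 mV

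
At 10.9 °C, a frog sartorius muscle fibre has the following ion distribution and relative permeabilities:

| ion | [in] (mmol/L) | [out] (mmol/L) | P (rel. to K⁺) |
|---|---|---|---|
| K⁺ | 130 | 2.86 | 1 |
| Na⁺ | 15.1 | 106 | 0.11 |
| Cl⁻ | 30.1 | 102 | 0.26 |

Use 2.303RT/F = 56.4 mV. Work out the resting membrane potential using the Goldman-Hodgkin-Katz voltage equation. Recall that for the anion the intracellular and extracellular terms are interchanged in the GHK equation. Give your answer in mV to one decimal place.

-47.9 mV

Vm = 56.4 · log₁₀[(Σ P·[cation]ₒ + Σ P·[anion]ᵢ) / (Σ P·[cation]ᵢ + Σ P·[anion]ₒ)]
Numerator = 1×2.86 + 0.11×106 + 0.26×30.1 = 22.35
Denominator = 1×130 + 0.11×15.1 + 0.26×102 = 158.2
Vm = 56.4 · log₁₀(0.14127) = 56.4 × (-0.8500) = -47.94 mV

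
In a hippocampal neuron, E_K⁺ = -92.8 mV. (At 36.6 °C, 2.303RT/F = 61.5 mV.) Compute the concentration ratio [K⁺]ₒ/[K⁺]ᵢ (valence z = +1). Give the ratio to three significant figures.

log₁₀([out]/[in]) = E·z/(61.5) = -92.8 × 1 / 61.5 = -1.5089
[out]/[in] = 10^(-1.5089) = 0.03098

0.0310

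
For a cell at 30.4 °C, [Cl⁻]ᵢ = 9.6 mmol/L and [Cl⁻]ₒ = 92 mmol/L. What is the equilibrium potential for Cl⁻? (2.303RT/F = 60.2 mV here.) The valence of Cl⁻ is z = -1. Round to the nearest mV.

-59 mV

E = (60.2/z) · log₁₀([Cl⁻]_out/[Cl⁻]_in) with z = -1.
For an anion, dividing by z = -1 reverses the sign.
= (60.2/-1) · log₁₀(92/9.6) = -60.20 · log₁₀(9.583)
= -60.20 · (0.9815) = -59.09 mV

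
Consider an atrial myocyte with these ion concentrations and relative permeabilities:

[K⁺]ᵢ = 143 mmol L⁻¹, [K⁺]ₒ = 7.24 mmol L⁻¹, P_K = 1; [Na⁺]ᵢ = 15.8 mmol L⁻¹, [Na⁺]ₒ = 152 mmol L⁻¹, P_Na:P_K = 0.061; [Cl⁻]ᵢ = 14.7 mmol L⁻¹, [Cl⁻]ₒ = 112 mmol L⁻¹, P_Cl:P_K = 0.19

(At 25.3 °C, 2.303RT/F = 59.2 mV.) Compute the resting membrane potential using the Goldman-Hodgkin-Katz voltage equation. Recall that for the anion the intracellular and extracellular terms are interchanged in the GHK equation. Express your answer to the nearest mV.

Vm = 59.2 · log₁₀[(Σ P·[cation]ₒ + Σ P·[anion]ᵢ) / (Σ P·[cation]ᵢ + Σ P·[anion]ₒ)]
Numerator = 1×7.24 + 0.061×152 + 0.19×14.7 = 19.3
Denominator = 1×143 + 0.061×15.8 + 0.19×112 = 165.2
Vm = 59.2 · log₁₀(0.11683) = 59.2 × (-0.9325) = -55.20 mV

-55 mV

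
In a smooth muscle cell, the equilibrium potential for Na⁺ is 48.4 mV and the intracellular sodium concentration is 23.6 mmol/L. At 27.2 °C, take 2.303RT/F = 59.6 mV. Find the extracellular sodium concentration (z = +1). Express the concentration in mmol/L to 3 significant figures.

Nernst: E = (59.6/1) · log₁₀([out]/[in]), so log₁₀([out]/[in]) = 48.4 × 1 / 59.6 = 0.8121.
[out]/[in] = 10^(0.8121) = 6.488.
[out] = 6.488 × 23.6 = 153.1 mmol/L.

153 mmol/L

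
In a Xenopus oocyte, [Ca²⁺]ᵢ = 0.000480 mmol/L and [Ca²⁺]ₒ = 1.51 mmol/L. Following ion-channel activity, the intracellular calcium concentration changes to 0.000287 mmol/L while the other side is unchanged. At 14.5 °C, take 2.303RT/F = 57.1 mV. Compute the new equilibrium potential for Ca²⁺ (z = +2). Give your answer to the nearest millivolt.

After the shift: [Ca²⁺]_out = 1.51, [Ca²⁺]_in = 0.000287 mmol/L.
E_new = (57.1/2)·log₁₀(1.51/0.000287) = 28.55 · (3.7211) = 106.24 mV

106 mV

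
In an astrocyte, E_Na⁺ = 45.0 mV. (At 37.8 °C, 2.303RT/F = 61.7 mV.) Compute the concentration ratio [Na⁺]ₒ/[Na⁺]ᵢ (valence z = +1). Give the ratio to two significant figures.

5.4

log₁₀([out]/[in]) = E·z/(61.7) = 45.0 × 1 / 61.7 = 0.7293
[out]/[in] = 10^(0.7293) = 5.362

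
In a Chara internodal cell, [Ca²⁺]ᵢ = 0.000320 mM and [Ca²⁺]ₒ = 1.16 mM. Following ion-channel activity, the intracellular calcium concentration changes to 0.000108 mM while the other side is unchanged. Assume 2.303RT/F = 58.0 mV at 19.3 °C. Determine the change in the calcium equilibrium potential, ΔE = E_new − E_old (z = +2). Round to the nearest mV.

E_old = (58.0/2)·log₁₀(1.16/0.000320) = 103.22 mV
E_new = (58.0/2)·log₁₀(1.16/0.000108) = 116.90 mV
ΔE = 116.90 − (103.22) = 13.68 mV

14 mV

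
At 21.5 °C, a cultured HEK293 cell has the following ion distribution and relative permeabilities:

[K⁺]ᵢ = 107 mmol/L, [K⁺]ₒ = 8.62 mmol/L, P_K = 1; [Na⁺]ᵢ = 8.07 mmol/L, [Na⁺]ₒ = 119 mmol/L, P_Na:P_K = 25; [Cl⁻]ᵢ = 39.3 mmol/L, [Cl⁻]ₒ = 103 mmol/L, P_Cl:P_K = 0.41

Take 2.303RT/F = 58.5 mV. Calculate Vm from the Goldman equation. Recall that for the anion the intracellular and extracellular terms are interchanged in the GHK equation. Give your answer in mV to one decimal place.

Vm = 58.5 · log₁₀[(Σ P·[cation]ₒ + Σ P·[anion]ᵢ) / (Σ P·[cation]ᵢ + Σ P·[anion]ₒ)]
Numerator = 1×8.62 + 25×119 + 0.41×39.3 = 3000
Denominator = 1×107 + 25×8.07 + 0.41×103 = 351
Vm = 58.5 · log₁₀(8.5467) = 58.5 × (0.9318) = 54.51 mV

54.5 mV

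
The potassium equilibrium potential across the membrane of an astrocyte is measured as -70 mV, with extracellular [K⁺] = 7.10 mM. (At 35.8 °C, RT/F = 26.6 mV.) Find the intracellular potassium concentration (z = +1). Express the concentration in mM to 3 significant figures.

98.7 mM

Nernst: E = (26.6/1) · ln([out]/[in]), so ln([out]/[in]) = -70.0 × 1 / 26.6 = -2.6316.
[out]/[in] = e^(-2.6316) = 0.07196.
[in] = 7.10 / 0.07196 = 98.66 mM.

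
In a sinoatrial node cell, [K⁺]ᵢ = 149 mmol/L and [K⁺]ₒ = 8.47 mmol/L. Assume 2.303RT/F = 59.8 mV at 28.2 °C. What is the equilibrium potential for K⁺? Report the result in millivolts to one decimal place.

-74.5 mV

E = (59.8/z) · log₁₀([K⁺]_out/[K⁺]_in) with z = +1.
= (59.8/1) · log₁₀(8.47/149) = 59.80 · log₁₀(0.05685)
= 59.80 · (-1.2453) = -74.47 mV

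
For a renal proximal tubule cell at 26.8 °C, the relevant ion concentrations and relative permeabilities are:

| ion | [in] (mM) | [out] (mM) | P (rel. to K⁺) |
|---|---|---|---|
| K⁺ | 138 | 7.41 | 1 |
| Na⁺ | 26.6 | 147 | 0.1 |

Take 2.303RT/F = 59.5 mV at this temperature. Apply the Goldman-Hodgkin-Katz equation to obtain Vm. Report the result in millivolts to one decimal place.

-47.8 mV

Vm = 59.5 · log₁₀[(Σ P·[cation]ₒ + Σ P·[anion]ᵢ) / (Σ P·[cation]ᵢ + Σ P·[anion]ₒ)]
Numerator = 1×7.41 + 0.1×147 = 22.11
Denominator = 1×138 + 0.1×26.6 = 140.7
Vm = 59.5 · log₁₀(0.15719) = 59.5 × (-0.8036) = -47.81 mV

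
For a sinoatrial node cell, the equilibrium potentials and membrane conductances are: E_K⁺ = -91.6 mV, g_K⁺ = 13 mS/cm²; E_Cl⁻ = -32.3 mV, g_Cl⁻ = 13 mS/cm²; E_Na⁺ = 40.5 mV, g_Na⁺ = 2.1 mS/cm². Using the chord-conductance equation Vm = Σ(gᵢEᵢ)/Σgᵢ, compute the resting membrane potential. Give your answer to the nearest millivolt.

Σ gᵢEᵢ = 13·(-91.6) + 13·(-32.3) + 2.1·(40.5) = -1525.65
Σ gᵢ = 13 + 13 + 2.1 = 28.1
Vm = -1525.65 / 28.1 = -54.29 mV

-54 mV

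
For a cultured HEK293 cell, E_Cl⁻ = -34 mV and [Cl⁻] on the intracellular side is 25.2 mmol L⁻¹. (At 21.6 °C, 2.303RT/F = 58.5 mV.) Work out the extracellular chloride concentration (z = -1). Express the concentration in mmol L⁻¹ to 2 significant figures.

Nernst: E = (58.5/-1) · log₁₀([out]/[in]), so log₁₀([out]/[in]) = -34.0 × -1 / 58.5 = 0.5812.
[out]/[in] = 10^(0.5812) = 3.812.
[out] = 3.812 × 25.2 = 96.07 mmol L⁻¹.

96 mmol L⁻¹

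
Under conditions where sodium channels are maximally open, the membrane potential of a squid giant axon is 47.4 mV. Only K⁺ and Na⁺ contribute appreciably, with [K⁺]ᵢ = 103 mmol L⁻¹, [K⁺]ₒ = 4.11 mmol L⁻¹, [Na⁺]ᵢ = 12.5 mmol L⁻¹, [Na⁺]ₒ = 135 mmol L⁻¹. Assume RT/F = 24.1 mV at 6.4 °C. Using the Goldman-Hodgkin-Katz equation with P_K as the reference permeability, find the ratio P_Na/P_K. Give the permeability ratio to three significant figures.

Let α = P_Na/P_K. GHK: Vm = 24.1·ln[(Kₒ + α·Naₒ)/(Kᵢ + α·Naᵢ)].
e^(Vm/24.1) = e^(47.4/24.1) = 7.1478
So 7.1478·(Kᵢ + α·Naᵢ) = Kₒ + α·Naₒ → α = (7.1478·103.0 − 4.11) / (135.0 − 7.1478·12.5)
α = (736.2 − 4.11) / (135.0 − 89.35) = 732.1/45.65 = 16.04

16.0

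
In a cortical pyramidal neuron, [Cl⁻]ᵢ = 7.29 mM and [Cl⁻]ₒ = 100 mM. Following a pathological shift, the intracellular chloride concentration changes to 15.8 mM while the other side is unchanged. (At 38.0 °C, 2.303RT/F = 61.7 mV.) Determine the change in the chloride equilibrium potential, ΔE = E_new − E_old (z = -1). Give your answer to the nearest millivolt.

E_old = (61.7/-1)·log₁₀(100/7.29) = -70.17 mV
E_new = (61.7/-1)·log₁₀(100/15.8) = -49.44 mV
ΔE = -49.44 − (-70.17) = 20.73 mV

21 mV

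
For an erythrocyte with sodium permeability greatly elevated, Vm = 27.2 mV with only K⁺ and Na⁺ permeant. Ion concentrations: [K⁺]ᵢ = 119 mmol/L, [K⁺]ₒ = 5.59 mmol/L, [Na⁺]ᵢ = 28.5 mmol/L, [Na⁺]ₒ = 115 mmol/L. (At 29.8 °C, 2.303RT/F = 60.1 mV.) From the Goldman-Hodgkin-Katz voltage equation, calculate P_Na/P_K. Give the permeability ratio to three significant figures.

9.70

Let α = P_Na/P_K. GHK: Vm = 60.1·log₁₀[(Kₒ + α·Naₒ)/(Kᵢ + α·Naᵢ)].
10^(Vm/60.1) = 10^(27.2/60.1) = 2.8352
So 2.8352·(Kᵢ + α·Naᵢ) = Kₒ + α·Naₒ → α = (2.8352·119.0 − 5.59) / (115.0 − 2.8352·28.5)
α = (337.4 − 5.59) / (115.0 − 80.8) = 331.8/34.2 = 9.702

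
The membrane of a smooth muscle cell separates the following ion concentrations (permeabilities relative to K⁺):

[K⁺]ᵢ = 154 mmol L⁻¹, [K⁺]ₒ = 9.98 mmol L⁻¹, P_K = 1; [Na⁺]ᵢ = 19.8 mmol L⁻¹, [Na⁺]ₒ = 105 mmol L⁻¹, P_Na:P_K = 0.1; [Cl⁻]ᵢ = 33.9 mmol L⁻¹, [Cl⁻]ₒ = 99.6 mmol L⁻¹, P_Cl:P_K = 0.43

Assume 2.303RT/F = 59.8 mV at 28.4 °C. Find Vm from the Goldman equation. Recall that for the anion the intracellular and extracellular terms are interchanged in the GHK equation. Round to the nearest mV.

Vm = 59.8 · log₁₀[(Σ P·[cation]ₒ + Σ P·[anion]ᵢ) / (Σ P·[cation]ᵢ + Σ P·[anion]ₒ)]
Numerator = 1×9.98 + 0.1×105 + 0.43×33.9 = 35.06
Denominator = 1×154 + 0.1×19.8 + 0.43×99.6 = 198.8
Vm = 59.8 · log₁₀(0.17634) = 59.8 × (-0.7537) = -45.07 mV

-45 mV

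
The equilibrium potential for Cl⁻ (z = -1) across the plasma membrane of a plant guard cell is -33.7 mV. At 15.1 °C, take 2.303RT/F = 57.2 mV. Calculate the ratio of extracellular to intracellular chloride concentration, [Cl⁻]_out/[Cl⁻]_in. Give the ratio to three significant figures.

3.88

log₁₀([out]/[in]) = E·z/(57.2) = -33.7 × -1 / 57.2 = 0.5892
[out]/[in] = 10^(0.5892) = 3.883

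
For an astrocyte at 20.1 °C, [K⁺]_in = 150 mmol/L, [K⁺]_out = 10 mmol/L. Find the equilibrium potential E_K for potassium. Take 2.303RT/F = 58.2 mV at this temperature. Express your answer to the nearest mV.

E = (58.2/z) · log₁₀([K⁺]_out/[K⁺]_in) with z = +1.
= (58.2/1) · log₁₀(10/150) = 58.20 · log₁₀(0.06667)
= 58.20 · (-1.1761) = -68.45 mV

-68 mV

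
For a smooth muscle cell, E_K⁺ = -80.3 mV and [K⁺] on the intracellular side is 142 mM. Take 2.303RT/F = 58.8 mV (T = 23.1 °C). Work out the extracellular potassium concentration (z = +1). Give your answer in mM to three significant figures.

6.12 mM

Nernst: E = (58.8/1) · log₁₀([out]/[in]), so log₁₀([out]/[in]) = -80.3 × 1 / 58.8 = -1.3656.
[out]/[in] = 10^(-1.3656) = 0.04309.
[out] = 0.04309 × 142 = 6.118 mM.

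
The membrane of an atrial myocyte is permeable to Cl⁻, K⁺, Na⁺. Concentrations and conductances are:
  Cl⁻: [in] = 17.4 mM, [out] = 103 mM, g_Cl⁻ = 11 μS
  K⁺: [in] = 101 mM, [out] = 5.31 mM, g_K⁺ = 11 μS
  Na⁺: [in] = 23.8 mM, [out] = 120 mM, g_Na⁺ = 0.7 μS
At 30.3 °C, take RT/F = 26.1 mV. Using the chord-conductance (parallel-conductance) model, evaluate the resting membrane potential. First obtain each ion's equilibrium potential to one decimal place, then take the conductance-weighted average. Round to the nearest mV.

-58 mV

E_Cl⁻ = (26.1/-1)·ln(103/17.4) = -46.4 mV
E_K⁺ = (26.1/1)·ln(5.31/101) = -76.9 mV
E_Na⁺ = (26.1/1)·ln(120/23.8) = 42.2 mV
Vm = (Σ gᵢEᵢ)/(Σ gᵢ) = (11·-46.4 + 11·-76.9 + 0.7·42.2) / (11 + 11 + 0.7)
= -1326.76 / 22.7 = -58.45 mV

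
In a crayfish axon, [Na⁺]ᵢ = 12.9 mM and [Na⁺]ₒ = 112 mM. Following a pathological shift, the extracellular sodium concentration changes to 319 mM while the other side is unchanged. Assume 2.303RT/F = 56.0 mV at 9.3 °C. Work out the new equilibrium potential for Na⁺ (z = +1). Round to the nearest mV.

After the shift: [Na⁺]_out = 319, [Na⁺]_in = 12.9 mM.
E_new = (56.0/1)·log₁₀(319/12.9) = 56.00 · (1.3932) = 78.02 mV

78 mV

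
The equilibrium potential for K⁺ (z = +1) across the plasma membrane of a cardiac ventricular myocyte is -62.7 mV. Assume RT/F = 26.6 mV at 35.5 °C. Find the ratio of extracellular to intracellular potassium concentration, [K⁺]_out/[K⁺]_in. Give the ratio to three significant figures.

ln([out]/[in]) = E·z/(26.6) = -62.7 × 1 / 26.6 = -2.3571
[out]/[in] = e^(-2.3571) = 0.09469

0.0947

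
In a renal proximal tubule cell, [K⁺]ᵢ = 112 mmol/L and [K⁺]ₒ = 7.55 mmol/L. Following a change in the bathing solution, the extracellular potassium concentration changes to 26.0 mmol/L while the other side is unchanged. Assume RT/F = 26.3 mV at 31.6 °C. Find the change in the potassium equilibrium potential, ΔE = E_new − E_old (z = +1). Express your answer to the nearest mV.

33 mV

E_old = (26.3/1)·ln(7.55/112) = -70.93 mV
E_new = (26.3/1)·ln(26.0/112) = -38.41 mV
ΔE = -38.41 − (-70.93) = 32.52 mV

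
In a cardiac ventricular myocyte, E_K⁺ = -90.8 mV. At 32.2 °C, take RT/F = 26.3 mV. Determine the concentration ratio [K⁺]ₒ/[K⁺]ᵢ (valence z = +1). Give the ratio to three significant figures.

ln([out]/[in]) = E·z/(26.3) = -90.8 × 1 / 26.3 = -3.4525
[out]/[in] = e^(-3.4525) = 0.03167

0.0317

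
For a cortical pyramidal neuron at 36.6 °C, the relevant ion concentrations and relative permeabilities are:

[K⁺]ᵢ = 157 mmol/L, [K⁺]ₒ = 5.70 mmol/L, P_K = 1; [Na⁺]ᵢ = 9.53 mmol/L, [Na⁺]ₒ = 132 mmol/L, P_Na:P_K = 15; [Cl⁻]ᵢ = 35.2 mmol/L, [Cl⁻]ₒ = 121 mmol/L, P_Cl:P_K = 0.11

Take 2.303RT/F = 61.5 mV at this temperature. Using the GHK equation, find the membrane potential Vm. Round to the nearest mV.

Vm = 61.5 · log₁₀[(Σ P·[cation]ₒ + Σ P·[anion]ᵢ) / (Σ P·[cation]ᵢ + Σ P·[anion]ₒ)]
Numerator = 1×5.70 + 15×132 + 0.11×35.2 = 1990
Denominator = 1×157 + 15×9.53 + 0.11×121 = 313.3
Vm = 61.5 · log₁₀(6.3512) = 61.5 × (0.8029) = 49.38 mV

49 mV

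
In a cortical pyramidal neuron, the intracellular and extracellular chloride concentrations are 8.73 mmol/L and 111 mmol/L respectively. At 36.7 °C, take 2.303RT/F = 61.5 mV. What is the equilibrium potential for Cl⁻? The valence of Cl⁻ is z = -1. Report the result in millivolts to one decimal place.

-67.9 mV

E = (61.5/z) · log₁₀([Cl⁻]_out/[Cl⁻]_in) with z = -1.
For an anion, dividing by z = -1 reverses the sign.
= (61.5/-1) · log₁₀(111/8.73) = -61.50 · log₁₀(12.71)
= -61.50 · (1.1043) = -67.91 mV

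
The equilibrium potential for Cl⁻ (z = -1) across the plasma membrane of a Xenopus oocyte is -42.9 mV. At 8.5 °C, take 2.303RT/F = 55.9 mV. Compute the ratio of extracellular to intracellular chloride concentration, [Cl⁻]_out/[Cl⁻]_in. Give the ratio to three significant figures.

5.85

log₁₀([out]/[in]) = E·z/(55.9) = -42.9 × -1 / 55.9 = 0.7674
[out]/[in] = 10^(0.7674) = 5.854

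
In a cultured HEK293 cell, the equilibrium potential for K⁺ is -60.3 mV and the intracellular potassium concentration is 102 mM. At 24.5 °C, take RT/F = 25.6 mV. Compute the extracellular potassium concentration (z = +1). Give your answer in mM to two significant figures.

Nernst: E = (25.6/1) · ln([out]/[in]), so ln([out]/[in]) = -60.3 × 1 / 25.6 = -2.3555.
[out]/[in] = e^(-2.3555) = 0.09485.
[out] = 0.09485 × 102 = 9.675 mM.

9.7 mM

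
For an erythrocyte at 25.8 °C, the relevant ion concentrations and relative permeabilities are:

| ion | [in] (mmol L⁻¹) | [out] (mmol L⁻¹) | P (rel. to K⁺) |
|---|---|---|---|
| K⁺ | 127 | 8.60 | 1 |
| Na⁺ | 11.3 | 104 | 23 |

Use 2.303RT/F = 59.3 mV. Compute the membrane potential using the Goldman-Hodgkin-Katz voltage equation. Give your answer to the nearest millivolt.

47 mV

Vm = 59.3 · log₁₀[(Σ P·[cation]ₒ + Σ P·[anion]ᵢ) / (Σ P·[cation]ᵢ + Σ P·[anion]ₒ)]
Numerator = 1×8.60 + 23×104 = 2401
Denominator = 1×127 + 23×11.3 = 386.9
Vm = 59.3 · log₁₀(6.2047) = 59.3 × (0.7927) = 47.01 mV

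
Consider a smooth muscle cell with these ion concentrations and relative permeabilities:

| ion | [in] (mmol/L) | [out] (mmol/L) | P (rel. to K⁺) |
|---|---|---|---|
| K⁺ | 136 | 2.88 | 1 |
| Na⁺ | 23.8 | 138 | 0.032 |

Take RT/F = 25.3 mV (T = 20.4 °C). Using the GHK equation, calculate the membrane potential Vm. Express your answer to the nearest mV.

Vm = 25.3 · ln[(Σ P·[cation]ₒ + Σ P·[anion]ᵢ) / (Σ P·[cation]ᵢ + Σ P·[anion]ₒ)]
Numerator = 1×2.88 + 0.032×138 = 7.296
Denominator = 1×136 + 0.032×23.8 = 136.8
Vm = 25.3 · ln(0.053348) = 25.3 × (-2.9309) = -74.15 mV

-74 mV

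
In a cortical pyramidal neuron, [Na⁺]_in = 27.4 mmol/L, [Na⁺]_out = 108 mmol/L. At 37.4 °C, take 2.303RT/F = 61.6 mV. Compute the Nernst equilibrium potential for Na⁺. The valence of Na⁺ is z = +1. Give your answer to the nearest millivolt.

E = (61.6/z) · log₁₀([Na⁺]_out/[Na⁺]_in) with z = +1.
= (61.6/1) · log₁₀(108/27.4) = 61.60 · log₁₀(3.942)
= 61.60 · (0.5957) = 36.69 mV

37 mV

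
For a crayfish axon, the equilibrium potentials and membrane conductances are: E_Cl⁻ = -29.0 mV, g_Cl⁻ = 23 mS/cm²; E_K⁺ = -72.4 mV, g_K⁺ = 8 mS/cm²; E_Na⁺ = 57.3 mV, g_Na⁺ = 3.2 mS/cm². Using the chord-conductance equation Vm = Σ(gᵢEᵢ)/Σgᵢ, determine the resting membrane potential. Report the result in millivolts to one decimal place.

-31.1 mV

Σ gᵢEᵢ = 23·(-29.0) + 8·(-72.4) + 3.2·(57.3) = -1062.84
Σ gᵢ = 23 + 8 + 3.2 = 34.2
Vm = -1062.84 / 34.2 = -31.08 mV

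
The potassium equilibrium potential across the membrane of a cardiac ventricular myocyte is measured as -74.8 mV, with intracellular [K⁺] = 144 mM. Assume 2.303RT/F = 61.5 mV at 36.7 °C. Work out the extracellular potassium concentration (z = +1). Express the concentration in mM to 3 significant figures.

8.75 mM

Nernst: E = (61.5/1) · log₁₀([out]/[in]), so log₁₀([out]/[in]) = -74.8 × 1 / 61.5 = -1.2163.
[out]/[in] = 10^(-1.2163) = 0.06078.
[out] = 0.06078 × 144 = 8.752 mM.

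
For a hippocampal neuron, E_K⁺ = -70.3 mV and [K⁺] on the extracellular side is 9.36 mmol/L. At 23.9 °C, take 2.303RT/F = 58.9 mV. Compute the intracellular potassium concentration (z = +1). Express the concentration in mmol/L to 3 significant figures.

146 mmol/L

Nernst: E = (58.9/1) · log₁₀([out]/[in]), so log₁₀([out]/[in]) = -70.3 × 1 / 58.9 = -1.1935.
[out]/[in] = 10^(-1.1935) = 0.06404.
[in] = 9.36 / 0.06404 = 146.2 mmol/L.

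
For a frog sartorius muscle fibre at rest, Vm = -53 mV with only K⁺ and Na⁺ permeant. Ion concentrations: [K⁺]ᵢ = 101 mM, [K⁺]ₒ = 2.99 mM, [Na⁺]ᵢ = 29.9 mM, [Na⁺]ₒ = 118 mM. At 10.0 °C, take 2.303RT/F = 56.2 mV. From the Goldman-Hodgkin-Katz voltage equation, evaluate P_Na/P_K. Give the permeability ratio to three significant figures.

0.0744

Let α = P_Na/P_K. GHK: Vm = 56.2·log₁₀[(Kₒ + α·Naₒ)/(Kᵢ + α·Naᵢ)].
10^(Vm/56.2) = 10^(-53.0/56.2) = 0.11401
So 0.11401·(Kᵢ + α·Naᵢ) = Kₒ + α·Naₒ → α = (0.11401·101.0 − 2.99) / (118.0 − 0.11401·29.9)
α = (11.51 − 2.99) / (118.0 − 3.409) = 8.525/114.6 = 0.07439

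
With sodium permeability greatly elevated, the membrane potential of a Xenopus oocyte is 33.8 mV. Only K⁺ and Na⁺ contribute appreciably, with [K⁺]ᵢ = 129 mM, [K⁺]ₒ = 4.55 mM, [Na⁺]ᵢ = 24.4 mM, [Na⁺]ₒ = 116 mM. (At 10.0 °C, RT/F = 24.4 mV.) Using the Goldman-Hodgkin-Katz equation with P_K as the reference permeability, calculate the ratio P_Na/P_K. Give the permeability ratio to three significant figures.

Let α = P_Na/P_K. GHK: Vm = 24.4·ln[(Kₒ + α·Naₒ)/(Kᵢ + α·Naᵢ)].
e^(Vm/24.4) = e^(33.8/24.4) = 3.9958
So 3.9958·(Kᵢ + α·Naᵢ) = Kₒ + α·Naₒ → α = (3.9958·129.0 − 4.55) / (116.0 − 3.9958·24.4)
α = (515.5 − 4.55) / (116.0 − 97.5) = 510.9/18.5 = 27.61

27.6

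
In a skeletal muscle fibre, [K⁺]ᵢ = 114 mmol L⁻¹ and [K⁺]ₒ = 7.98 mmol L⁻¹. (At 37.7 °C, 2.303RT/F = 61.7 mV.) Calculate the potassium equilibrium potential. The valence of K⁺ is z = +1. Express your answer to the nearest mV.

E = (61.7/z) · log₁₀([K⁺]_out/[K⁺]_in) with z = +1.
= (61.7/1) · log₁₀(7.98/114) = 61.70 · log₁₀(0.07)
= 61.70 · (-1.1549) = -71.26 mV

-71 mV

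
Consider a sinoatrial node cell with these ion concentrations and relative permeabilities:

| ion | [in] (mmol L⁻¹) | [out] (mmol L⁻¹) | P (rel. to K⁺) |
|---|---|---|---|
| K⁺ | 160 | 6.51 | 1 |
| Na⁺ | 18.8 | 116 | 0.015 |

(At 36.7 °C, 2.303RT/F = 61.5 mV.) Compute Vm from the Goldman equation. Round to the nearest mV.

-79 mV

Vm = 61.5 · log₁₀[(Σ P·[cation]ₒ + Σ P·[anion]ᵢ) / (Σ P·[cation]ᵢ + Σ P·[anion]ₒ)]
Numerator = 1×6.51 + 0.015×116 = 8.25
Denominator = 1×160 + 0.015×18.8 = 160.3
Vm = 61.5 · log₁₀(0.051472) = 61.5 × (-1.2884) = -79.24 mV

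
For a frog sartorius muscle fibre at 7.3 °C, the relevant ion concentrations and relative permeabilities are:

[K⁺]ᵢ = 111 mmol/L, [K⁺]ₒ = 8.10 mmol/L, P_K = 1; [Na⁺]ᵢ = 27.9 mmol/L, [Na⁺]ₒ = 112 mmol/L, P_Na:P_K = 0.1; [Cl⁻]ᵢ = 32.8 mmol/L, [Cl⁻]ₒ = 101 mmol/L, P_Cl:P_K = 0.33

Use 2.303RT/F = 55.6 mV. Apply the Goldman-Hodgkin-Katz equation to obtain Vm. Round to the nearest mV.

-38 mV

Vm = 55.6 · log₁₀[(Σ P·[cation]ₒ + Σ P·[anion]ᵢ) / (Σ P·[cation]ᵢ + Σ P·[anion]ₒ)]
Numerator = 1×8.10 + 0.1×112 + 0.33×32.8 = 30.12
Denominator = 1×111 + 0.1×27.9 + 0.33×101 = 147.1
Vm = 55.6 · log₁₀(0.20476) = 55.6 × (-0.6888) = -38.30 mV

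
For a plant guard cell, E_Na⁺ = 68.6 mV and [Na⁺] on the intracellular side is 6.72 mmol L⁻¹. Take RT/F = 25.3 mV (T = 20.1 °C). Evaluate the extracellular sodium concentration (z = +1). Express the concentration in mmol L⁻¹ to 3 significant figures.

Nernst: E = (25.3/1) · ln([out]/[in]), so ln([out]/[in]) = 68.6 × 1 / 25.3 = 2.7115.
[out]/[in] = e^(2.7115) = 15.05.
[out] = 15.05 × 6.72 = 101.1 mmol L⁻¹.

101 mmol L⁻¹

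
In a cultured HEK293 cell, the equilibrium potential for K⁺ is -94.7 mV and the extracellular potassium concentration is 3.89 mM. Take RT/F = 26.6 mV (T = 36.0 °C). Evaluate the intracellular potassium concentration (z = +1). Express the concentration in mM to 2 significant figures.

Nernst: E = (26.6/1) · ln([out]/[in]), so ln([out]/[in]) = -94.7 × 1 / 26.6 = -3.5602.
[out]/[in] = e^(-3.5602) = 0.02843.
[in] = 3.89 / 0.02843 = 136.8 mM.

140 mM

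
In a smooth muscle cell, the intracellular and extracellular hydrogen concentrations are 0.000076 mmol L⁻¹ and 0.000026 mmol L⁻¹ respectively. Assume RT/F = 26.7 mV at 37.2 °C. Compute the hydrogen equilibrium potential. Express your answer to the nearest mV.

E = (26.7/z) · ln([H⁺]_out/[H⁺]_in) with z = +1.
= (26.7/1) · ln(0.000026/0.000076) = 26.70 · ln(0.3421)
= 26.70 · (-1.0726) = -28.64 mV

-29 mV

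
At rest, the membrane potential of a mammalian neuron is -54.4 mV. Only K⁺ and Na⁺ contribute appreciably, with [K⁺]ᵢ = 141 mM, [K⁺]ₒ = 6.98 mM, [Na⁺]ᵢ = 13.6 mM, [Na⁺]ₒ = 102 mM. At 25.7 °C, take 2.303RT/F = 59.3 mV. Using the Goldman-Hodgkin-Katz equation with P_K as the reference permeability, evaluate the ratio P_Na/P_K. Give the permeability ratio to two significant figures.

0.10

Let α = P_Na/P_K. GHK: Vm = 59.3·log₁₀[(Kₒ + α·Naₒ)/(Kᵢ + α·Naᵢ)].
10^(Vm/59.3) = 10^(-54.4/59.3) = 0.12096
So 0.12096·(Kᵢ + α·Naᵢ) = Kₒ + α·Naₒ → α = (0.12096·141.0 − 6.98) / (102.0 − 0.12096·13.6)
α = (17.05 − 6.98) / (102.0 − 1.645) = 10.07/100.4 = 0.1004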